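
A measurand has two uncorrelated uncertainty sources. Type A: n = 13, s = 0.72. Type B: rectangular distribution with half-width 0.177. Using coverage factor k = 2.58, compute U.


u_A = s / sqrt(n) = 0.72 / sqrt(13) = 0.19969207
u_B = half_width / sqrt(3) = 0.177 / sqrt(3) = 0.102191
uc = sqrt(u_A^2 + u_B^2) = sqrt(0.19969207^2 + 0.102191^2) = 0.22432103
U = k * uc = 2.58 * 0.22432103
U = 0.5787

0.5787


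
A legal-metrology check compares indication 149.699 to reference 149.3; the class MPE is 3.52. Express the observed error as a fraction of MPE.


e = indication - reference = 149.699 - 149.3 = 0.3990
|e| = 0.3990
ratio = |e| / MPE = 0.3990 / 3.52
ratio = 0.1134

0.1134


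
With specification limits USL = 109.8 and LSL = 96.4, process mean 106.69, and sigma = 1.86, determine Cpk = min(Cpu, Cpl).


Cpu = (USL - mean) / (3*sigma) = (109.8 - 106.69) / (3*1.86) = 0.5573
Cpl = (mean - LSL) / (3*sigma) = (106.69 - 96.4) / (3*1.86) = 1.8441
Cpk = min(Cpu, Cpl) = 0.5573

0.5573


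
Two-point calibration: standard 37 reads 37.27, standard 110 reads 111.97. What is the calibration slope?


slope = (y2 - y1) / (x2 - x1)
= (111.97 - 37.27) / (110 - 37)
= 74.7000 / 73
= 1.0233

1.0233


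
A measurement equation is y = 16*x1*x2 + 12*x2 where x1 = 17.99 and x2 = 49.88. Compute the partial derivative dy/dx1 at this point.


y = 16*x1*x2 + 12*x2
dy/dx1 = 16*x2
Evaluate at x2 = 49.88: c1 = 16 * 49.88
c1 = 798.0800

798.0800


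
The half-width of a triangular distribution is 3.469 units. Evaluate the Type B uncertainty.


u_B = half_width / sqrt(6)
u_B = 3.469 / 2.4494897
u_B = 1.4162

1.4162


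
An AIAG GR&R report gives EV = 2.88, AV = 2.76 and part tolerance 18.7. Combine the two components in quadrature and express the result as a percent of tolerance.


GRR = sqrt(EV^2 + AV^2) = sqrt(2.88^2 + 2.76^2) = 3.9889848
%GRR = GRR / tol * 100 = 3.9889848 / 18.7 * 100
%GRR = 21.3315

21.3315


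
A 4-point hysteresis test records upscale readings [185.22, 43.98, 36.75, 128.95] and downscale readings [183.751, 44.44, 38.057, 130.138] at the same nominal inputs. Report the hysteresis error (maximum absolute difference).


|185.22 - 183.751| = 1.4690
|43.98 - 44.44| = 0.4600
|36.75 - 38.057| = 1.3070
|128.95 - 130.138| = 1.1880
hysteresis = max(diffs) = 1.4690

1.4690


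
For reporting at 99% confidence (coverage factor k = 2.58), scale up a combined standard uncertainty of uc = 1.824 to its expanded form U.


U = k * uc
U = 2.58 * 1.824
U = 4.7059

4.7059


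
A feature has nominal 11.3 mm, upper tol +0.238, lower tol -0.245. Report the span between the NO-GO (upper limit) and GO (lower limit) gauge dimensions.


GO = nominal - lower_tol (smallest hole = maximum material condition)
GO = 11.3 - 0.245 = 11.055
NO-GO = nominal + upper_tol (largest hole = least material condition)
NO-GO = 11.3 + 0.238 = 11.538
spread = NO-GO - GO = 11.538 - 11.055 = 0.4830

0.4830


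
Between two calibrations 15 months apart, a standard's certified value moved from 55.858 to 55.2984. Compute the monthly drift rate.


rate = (v2 - v1) / months
= (55.2984 - 55.858) / 15
= -0.5596 / 15
= -0.0373

-0.0373


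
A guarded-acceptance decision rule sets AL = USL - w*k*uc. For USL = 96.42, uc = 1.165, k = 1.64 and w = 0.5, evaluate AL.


U = k * uc = 1.64 * 1.165 = 1.9106
guard band g = w * U = 0.5 * 1.9106 = 0.9553
AL = USL - g = 96.42 - 0.9553
AL = 95.4647

95.4647


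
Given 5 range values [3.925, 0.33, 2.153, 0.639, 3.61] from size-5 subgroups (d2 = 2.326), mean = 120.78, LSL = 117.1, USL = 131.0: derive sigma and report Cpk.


R_bar = (3.925 + 0.33 + 2.153 + 0.639 + 3.61) / 5 = 2.1314
sigma = R_bar / d2 = 2.1314 / 2.326 = 0.91633706
Cp = (USL - LSL)/(6*sigma) = (131.0 - 117.1)/(6*0.91633706) = 2.5282
Cpu = (131.0 - 120.78)/(3*0.91633706) = 3.7177
Cpl = (120.78 - 117.1)/(3*0.91633706) = 1.3387
Cpk = min(Cpu, Cpl) = 1.3387

1.3387


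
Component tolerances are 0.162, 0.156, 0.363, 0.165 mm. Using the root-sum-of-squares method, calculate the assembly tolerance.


RSS = sqrt(0.162^2 + 0.156^2 + 0.363^2 + 0.165^2)
= sqrt(0.209574)
= 0.4578

0.4578


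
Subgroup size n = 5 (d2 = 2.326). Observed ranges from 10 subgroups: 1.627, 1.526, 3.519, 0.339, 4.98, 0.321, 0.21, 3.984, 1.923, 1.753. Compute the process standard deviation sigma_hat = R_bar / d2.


R_bar = (1.627 + 1.526 + 3.519 + 0.339 + 4.98 + 0.321 + 0.21 + 3.984 + 1.923 + 1.753) / 10
R_bar = 20.182 / 10 = 2.0182
sigma_hat = R_bar / d2 = 2.0182 / 2.326 = 0.8677

0.8677


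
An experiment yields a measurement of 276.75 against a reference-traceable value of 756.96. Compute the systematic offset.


Systematic error = measured - true
= 276.75 - 756.96
= -480.2100

-480.2100


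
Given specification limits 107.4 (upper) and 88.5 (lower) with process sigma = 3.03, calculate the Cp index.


Cp = (USL - LSL) / (6 * sigma)
= (107.4 - 88.5) / (6 * 3.03)
= 18.9000 / 18.1800
= 1.0396

1.0396


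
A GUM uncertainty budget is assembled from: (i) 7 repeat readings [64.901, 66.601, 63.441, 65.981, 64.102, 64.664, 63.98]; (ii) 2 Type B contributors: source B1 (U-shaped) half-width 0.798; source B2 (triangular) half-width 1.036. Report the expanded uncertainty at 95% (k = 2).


mean = (64.901 + 66.601 + 63.441 + 65.981 + 64.102 + 64.664 + 63.98) / 7 = 64.81
s = sqrt(sum((x - mean)^2)/(n-1)) = 1.1308436
u_A = s / sqrt(n) = 1.1308436 / sqrt(7) = 0.42741871
u_B1 = 0.798 / sqrt(2) = 0.56427121
u_B2 = 1.036 / sqrt(6) = 0.42294523
uc = sqrt(0.42741871^2 + 0.56427121^2 + 0.42294523^2) = 0.8246038
U = k * uc = 2 * 0.8246038
U = 1.6492

1.6492


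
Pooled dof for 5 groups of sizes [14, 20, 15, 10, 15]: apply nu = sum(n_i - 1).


nu = sum_i (n_i - 1)
nu = ((14 - 1) + (20 - 1) + (15 - 1) + (10 - 1) + (15 - 1))
nu = 13 + 19 + 14 + 9 + 14
nu = 69

69


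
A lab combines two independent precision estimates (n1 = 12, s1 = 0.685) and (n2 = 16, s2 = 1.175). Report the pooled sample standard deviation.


s_p = sqrt(((n1-1)*s1^2 + (n2-1)*s2^2) / (n1+n2-2))
numerator = (12-1)*0.685^2 + (16-1)*1.175^2 = 5.161475 + 20.709375 = 25.87085
denominator = 12 + 16 - 2 = 26
s_p^2 = 25.87085 / 26 = 0.99503269
s_p = sqrt(0.99503269) = 0.9975

0.9975


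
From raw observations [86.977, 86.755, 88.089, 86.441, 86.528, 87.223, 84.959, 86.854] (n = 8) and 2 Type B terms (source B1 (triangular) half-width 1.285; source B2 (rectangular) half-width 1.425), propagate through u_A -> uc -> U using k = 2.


mean = (86.977 + 86.755 + 88.089 + 86.441 + 86.528 + 87.223 + 84.959 + 86.854) / 8 = 86.72825
s = sqrt(sum((x - mean)^2)/(n-1)) = 0.88055839
u_A = s / sqrt(n) = 0.88055839 / sqrt(8) = 0.3113244
u_B1 = 1.285 / sqrt(6) = 0.52459905
u_B2 = 1.425 / sqrt(3) = 0.82272413
uc = sqrt(0.3113244^2 + 0.52459905^2 + 0.82272413^2) = 1.024208
U = k * uc = 2 * 1.024208
U = 2.0484

2.0484


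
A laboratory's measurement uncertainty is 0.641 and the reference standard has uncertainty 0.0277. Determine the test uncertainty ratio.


TUR = u_lab / u_ref
= 0.641 / 0.0277
= 23.1408

23.1408


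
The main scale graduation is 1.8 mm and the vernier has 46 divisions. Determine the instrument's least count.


LC = MSD / n_div
= 1.8 / 46
= 0.0391

0.0391


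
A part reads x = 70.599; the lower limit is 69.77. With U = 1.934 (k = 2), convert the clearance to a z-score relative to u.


u = U / k = 1.934 / 2 = 0.967
margin = |LSL - x| = |69.77 - 70.599| = 0.829
z = margin / u = 0.829 / 0.967
z = 0.8573

0.8573


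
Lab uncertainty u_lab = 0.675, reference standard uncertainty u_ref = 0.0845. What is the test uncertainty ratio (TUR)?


TUR = u_lab / u_ref
= 0.675 / 0.0845
= 7.9882

7.9882


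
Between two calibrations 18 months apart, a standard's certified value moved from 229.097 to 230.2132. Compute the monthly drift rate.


rate = (v2 - v1) / months
= (230.2132 - 229.097) / 18
= 1.1162 / 18
= 0.0620

0.0620


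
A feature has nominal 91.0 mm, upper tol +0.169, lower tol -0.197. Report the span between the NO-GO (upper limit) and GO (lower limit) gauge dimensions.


GO = nominal - lower_tol (smallest hole = maximum material condition)
GO = 91.0 - 0.197 = 90.803
NO-GO = nominal + upper_tol (largest hole = least material condition)
NO-GO = 91.0 + 0.169 = 91.169
spread = NO-GO - GO = 91.169 - 90.803 = 0.3660

0.3660


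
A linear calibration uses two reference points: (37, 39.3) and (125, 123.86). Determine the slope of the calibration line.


slope = (y2 - y1) / (x2 - x1)
= (123.86 - 39.3) / (125 - 37)
= 84.5600 / 88
= 0.9609

0.9609


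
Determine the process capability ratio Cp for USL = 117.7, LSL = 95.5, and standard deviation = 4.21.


Cp = (USL - LSL) / (6 * sigma)
= (117.7 - 95.5) / (6 * 4.21)
= 22.2000 / 25.2600
= 0.8789

0.8789


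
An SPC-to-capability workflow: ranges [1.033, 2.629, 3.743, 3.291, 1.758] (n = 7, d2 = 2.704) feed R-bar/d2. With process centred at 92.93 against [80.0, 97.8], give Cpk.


R_bar = (1.033 + 2.629 + 3.743 + 3.291 + 1.758) / 5 = 2.4908
sigma = R_bar / d2 = 2.4908 / 2.704 = 0.92115385
Cp = (USL - LSL)/(6*sigma) = (97.8 - 80.0)/(6*0.92115385) = 3.2206
Cpu = (97.8 - 92.93)/(3*0.92115385) = 1.7623
Cpl = (92.93 - 80.0)/(3*0.92115385) = 4.6789
Cpk = min(Cpu, Cpl) = 1.7623

1.7623


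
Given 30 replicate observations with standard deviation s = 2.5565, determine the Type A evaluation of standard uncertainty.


u_A = s / sqrt(n)
u_A = 2.5565 / sqrt(30)
u_A = 2.5565 / 5.4772256
u_A = 0.4668

0.4668


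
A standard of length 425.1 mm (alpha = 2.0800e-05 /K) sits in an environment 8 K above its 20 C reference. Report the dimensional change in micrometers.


dL = L * alpha * dT
= 425.1 * 2.0800e-05 * 8
= 0.0707366 mm
dL_um = 0.0707366 * 1000 = 70.7366 um

70.7366


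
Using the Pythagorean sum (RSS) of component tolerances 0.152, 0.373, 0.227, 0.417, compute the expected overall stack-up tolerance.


RSS = sqrt(0.152^2 + 0.373^2 + 0.227^2 + 0.417^2)
= sqrt(0.387651)
= 0.6226

0.6226


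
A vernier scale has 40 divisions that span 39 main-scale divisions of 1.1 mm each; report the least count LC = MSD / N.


LC = MSD / n_div
= 1.1 / 40
= 0.0275

0.0275


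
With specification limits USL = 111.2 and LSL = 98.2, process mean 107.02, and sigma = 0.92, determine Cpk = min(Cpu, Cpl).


Cpu = (USL - mean) / (3*sigma) = (111.2 - 107.02) / (3*0.92) = 1.5145
Cpl = (mean - LSL) / (3*sigma) = (107.02 - 98.2) / (3*0.92) = 3.1957
Cpk = min(Cpu, Cpl) = 1.5145

1.5145


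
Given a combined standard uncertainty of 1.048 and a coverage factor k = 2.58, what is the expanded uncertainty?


U = k * uc
U = 2.58 * 1.048
U = 2.7038

2.7038


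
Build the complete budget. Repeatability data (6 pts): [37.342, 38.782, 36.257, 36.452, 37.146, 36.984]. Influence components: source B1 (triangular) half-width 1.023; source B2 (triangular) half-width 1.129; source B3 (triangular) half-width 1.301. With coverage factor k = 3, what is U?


mean = (37.342 + 38.782 + 36.257 + 36.452 + 37.146 + 36.984) / 6 = 37.1605
s = sqrt(sum((x - mean)^2)/(n-1)) = 0.89575125
u_A = s / sqrt(n) = 0.89575125 / sqrt(6) = 0.36568892
u_B1 = 1.023 / sqrt(6) = 0.417638
u_B2 = 1.129 / sqrt(6) = 0.46091232
u_B3 = 1.301 / sqrt(6) = 0.53113103
uc = sqrt(0.36568892^2 + 0.417638^2 + 0.46091232^2 + 0.53113103^2) = 0.89592981
U = k * uc = 3 * 0.89592981
U = 2.6878

2.6878


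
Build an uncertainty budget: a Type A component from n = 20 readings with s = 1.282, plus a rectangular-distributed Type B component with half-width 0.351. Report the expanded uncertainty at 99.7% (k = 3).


u_A = s / sqrt(n) = 1.282 / sqrt(20) = 0.28666391
u_B = half_width / sqrt(3) = 0.351 / sqrt(3) = 0.20264994
uc = sqrt(u_A^2 + u_B^2) = sqrt(0.28666391^2 + 0.20264994^2) = 0.3510601
U = k * uc = 3 * 0.3510601
U = 1.0532

1.0532


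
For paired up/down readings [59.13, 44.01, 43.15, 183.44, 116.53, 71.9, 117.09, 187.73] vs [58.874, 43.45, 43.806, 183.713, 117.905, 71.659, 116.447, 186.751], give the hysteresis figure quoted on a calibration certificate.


|59.13 - 58.874| = 0.2560
|44.01 - 43.45| = 0.5600
|43.15 - 43.806| = 0.6560
|183.44 - 183.713| = 0.2730
|116.53 - 117.905| = 1.3750
|71.9 - 71.659| = 0.2410
|117.09 - 116.447| = 0.6430
|187.73 - 186.751| = 0.9790
hysteresis = max(diffs) = 1.3750

1.3750


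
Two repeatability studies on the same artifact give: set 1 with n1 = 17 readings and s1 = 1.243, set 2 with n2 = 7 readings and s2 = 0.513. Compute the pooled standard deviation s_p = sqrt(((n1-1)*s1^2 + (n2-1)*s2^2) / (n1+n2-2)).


s_p = sqrt(((n1-1)*s1^2 + (n2-1)*s2^2) / (n1+n2-2))
numerator = (17-1)*1.243^2 + (7-1)*0.513^2 = 24.720784 + 1.579014 = 26.299798
denominator = 17 + 7 - 2 = 22
s_p^2 = 26.299798 / 22 = 1.1954454
s_p = sqrt(1.1954454) = 1.0934

1.0934


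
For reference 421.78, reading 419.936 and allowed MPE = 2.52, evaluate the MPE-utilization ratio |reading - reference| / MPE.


e = indication - reference = 419.936 - 421.78 = -1.8440
|e| = 1.8440
ratio = |e| / MPE = 1.8440 / 2.52
ratio = 0.7317

0.7317


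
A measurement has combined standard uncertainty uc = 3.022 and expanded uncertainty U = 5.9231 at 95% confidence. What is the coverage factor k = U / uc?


k = U / uc
k = 5.9231 / 3.022
k = 1.96

1.96


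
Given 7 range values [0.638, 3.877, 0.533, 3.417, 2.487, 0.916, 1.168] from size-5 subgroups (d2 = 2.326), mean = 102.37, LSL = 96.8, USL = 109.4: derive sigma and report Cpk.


R_bar = (0.638 + 3.877 + 0.533 + 3.417 + 2.487 + 0.916 + 1.168) / 7 = 1.8622857
sigma = R_bar / d2 = 1.8622857 / 2.326 = 0.80063874
Cp = (USL - LSL)/(6*sigma) = (109.4 - 96.8)/(6*0.80063874) = 2.6229
Cpu = (109.4 - 102.37)/(3*0.80063874) = 2.9268
Cpl = (102.37 - 96.8)/(3*0.80063874) = 2.3190
Cpk = min(Cpu, Cpl) = 2.3190

2.3190


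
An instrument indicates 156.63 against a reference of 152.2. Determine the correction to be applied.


Correction = standard - reading
= 152.2 - 156.63
= -4.4300

-4.4300


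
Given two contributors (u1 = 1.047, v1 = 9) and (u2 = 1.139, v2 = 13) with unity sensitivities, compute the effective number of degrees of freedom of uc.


uc = sqrt(u1^2 + u2^2) = sqrt(1.047^2 + 1.139^2) = 1.5471037
v_eff = uc^4 / (u1^4/v1 + u2^4/v2)
= 1.5471037^4 / (1.047^4/9 + 1.139^4/13)
= 5.7289852 / 0.2629841
v_eff = 21.7845

21.7845


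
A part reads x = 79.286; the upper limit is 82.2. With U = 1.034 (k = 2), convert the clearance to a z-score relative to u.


u = U / k = 1.034 / 2 = 0.517
margin = |USL - x| = |82.2 - 79.286| = 2.914
z = margin / u = 2.914 / 0.517
z = 5.6364

5.6364


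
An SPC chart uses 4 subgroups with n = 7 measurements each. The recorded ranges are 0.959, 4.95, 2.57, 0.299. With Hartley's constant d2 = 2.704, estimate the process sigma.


R_bar = (0.959 + 4.95 + 2.57 + 0.299) / 4
R_bar = 8.778 / 4 = 2.1945
sigma_hat = R_bar / d2 = 2.1945 / 2.704 = 0.8116

0.8116


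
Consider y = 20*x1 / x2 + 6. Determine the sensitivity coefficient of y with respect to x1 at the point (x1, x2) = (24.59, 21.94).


y = 20*x1 / x2 + 6
dy/dx1 = 20/x2
Evaluate at x2 = 21.94: c1 = 20 / 21.94
c1 = 0.9116

0.9116


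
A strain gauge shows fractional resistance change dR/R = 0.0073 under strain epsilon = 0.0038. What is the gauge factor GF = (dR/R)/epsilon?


GF = (dR/R) / epsilon
= 0.0073 / 0.0038
= 1.9211

1.9211


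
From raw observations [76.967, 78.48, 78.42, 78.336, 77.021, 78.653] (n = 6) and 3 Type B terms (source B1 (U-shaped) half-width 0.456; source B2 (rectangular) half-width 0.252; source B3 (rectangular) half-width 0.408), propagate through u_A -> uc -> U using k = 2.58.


mean = (76.967 + 78.48 + 78.42 + 78.336 + 77.021 + 78.653) / 6 = 77.9795
s = sqrt(sum((x - mean)^2)/(n-1)) = 0.77059892
u_A = s / sqrt(n) = 0.77059892 / sqrt(6) = 0.31459569
u_B1 = 0.456 / sqrt(2) = 0.32244069
u_B2 = 0.252 / sqrt(3) = 0.14549227
u_B3 = 0.408 / sqrt(3) = 0.23555891
uc = sqrt(0.31459569^2 + 0.32244069^2 + 0.14549227^2 + 0.23555891^2) = 0.52876691
U = k * uc = 2.58 * 0.52876691
U = 1.3642

1.3642


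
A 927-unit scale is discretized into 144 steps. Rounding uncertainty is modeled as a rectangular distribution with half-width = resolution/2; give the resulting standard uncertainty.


resolution = range / divisions
resolution = 927 / 144 = 6.4375
u_res = resolution / (2*sqrt(3))
u_res = 6.4375 / 3.4641016
u_res = 1.8583

1.8583


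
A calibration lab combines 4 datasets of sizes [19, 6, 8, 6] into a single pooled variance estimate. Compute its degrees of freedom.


nu = sum_i (n_i - 1)
nu = ((19 - 1) + (6 - 1) + (8 - 1) + (6 - 1))
nu = 18 + 5 + 7 + 5
nu = 35

35


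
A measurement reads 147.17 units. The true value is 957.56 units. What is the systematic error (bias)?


Systematic error = measured - true
= 147.17 - 957.56
= -810.3900

-810.3900


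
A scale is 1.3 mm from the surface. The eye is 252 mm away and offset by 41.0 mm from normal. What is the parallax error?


error = h * offset / d
= 1.3 * 41.0 / 252
= 0.2115

0.2115


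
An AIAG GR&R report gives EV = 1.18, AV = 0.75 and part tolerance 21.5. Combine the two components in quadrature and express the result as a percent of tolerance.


GRR = sqrt(EV^2 + AV^2) = sqrt(1.18^2 + 0.75^2) = 1.3981774
%GRR = GRR / tol * 100 = 1.3981774 / 21.5 * 100
%GRR = 6.5032

6.5032


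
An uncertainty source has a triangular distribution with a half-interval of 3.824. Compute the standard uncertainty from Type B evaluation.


u_B = half_width / sqrt(6)
u_B = 3.824 / 2.4494897
u_B = 1.5611

1.5611


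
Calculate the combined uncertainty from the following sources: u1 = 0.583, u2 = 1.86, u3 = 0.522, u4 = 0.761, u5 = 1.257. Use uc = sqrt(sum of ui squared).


uc = sqrt(0.583^2 + 1.86^2 + 0.522^2 + 0.761^2 + 1.257^2)
uc = sqrt(6.231143)
uc = 2.4962

2.4962


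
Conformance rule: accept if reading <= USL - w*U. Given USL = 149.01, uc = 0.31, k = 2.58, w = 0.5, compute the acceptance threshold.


U = k * uc = 2.58 * 0.31 = 0.7998
guard band g = w * U = 0.5 * 0.7998 = 0.3999
AL = USL - g = 149.01 - 0.3999
AL = 148.6101

148.6101


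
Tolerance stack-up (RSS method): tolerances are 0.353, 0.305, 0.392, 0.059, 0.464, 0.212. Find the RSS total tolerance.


RSS = sqrt(0.353^2 + 0.305^2 + 0.392^2 + 0.059^2 + 0.464^2 + 0.212^2)
= sqrt(0.635019)
= 0.7969

0.7969


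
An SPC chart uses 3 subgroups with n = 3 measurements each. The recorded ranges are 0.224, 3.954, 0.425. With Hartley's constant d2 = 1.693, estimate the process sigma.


R_bar = (0.224 + 3.954 + 0.425) / 3
R_bar = 4.603 / 3 = 1.5343333
sigma_hat = R_bar / d2 = 1.5343333 / 1.693 = 0.9063

0.9063


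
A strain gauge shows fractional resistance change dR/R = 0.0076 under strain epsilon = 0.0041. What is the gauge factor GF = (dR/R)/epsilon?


GF = (dR/R) / epsilon
= 0.0076 / 0.0041
= 1.8537

1.8537


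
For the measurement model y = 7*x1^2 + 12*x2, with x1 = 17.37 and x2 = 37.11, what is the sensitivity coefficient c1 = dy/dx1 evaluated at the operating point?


y = 7*x1^2 + 12*x2
dy/dx1 = 2*7*x1
Evaluate at x1 = 17.37: c1 = 14 * 17.37
c1 = 243.1800

243.1800


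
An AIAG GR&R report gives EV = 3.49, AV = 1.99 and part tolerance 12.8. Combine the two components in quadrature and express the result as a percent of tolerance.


GRR = sqrt(EV^2 + AV^2) = sqrt(3.49^2 + 1.99^2) = 4.0174868
%GRR = GRR / tol * 100 = 4.0174868 / 12.8 * 100
%GRR = 31.3866

31.3866


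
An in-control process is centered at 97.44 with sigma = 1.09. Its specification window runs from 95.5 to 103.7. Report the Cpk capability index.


Cpu = (USL - mean) / (3*sigma) = (103.7 - 97.44) / (3*1.09) = 1.9144
Cpl = (mean - LSL) / (3*sigma) = (97.44 - 95.5) / (3*1.09) = 0.5933
Cpk = min(Cpu, Cpl) = 0.5933

0.5933


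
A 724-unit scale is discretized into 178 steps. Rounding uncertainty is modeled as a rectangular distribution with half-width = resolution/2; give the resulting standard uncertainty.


resolution = range / divisions
resolution = 724 / 178 = 4.0674157
u_res = resolution / (2*sqrt(3))
u_res = 4.0674157 / 3.4641016
u_res = 1.1742

1.1742


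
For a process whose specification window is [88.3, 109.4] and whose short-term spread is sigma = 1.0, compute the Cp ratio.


Cp = (USL - LSL) / (6 * sigma)
= (109.4 - 88.3) / (6 * 1.0)
= 21.1000 / 6.0000
= 3.5167

3.5167


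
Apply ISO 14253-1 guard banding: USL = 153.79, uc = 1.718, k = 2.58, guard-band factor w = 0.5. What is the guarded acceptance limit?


U = k * uc = 2.58 * 1.718 = 4.43244
guard band g = w * U = 0.5 * 4.43244 = 2.21622
AL = USL - g = 153.79 - 2.21622
AL = 151.5738

151.5738


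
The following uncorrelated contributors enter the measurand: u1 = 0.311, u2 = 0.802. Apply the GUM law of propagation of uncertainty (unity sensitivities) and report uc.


uc = sqrt(0.311^2 + 0.802^2)
uc = sqrt(0.739925)
uc = 0.8602

0.8602


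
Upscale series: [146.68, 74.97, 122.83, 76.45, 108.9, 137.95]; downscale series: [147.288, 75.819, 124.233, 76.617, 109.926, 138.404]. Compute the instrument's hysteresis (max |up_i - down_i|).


|146.68 - 147.288| = 0.6080
|74.97 - 75.819| = 0.8490
|122.83 - 124.233| = 1.4030
|76.45 - 76.617| = 0.1670
|108.9 - 109.926| = 1.0260
|137.95 - 138.404| = 0.4540
hysteresis = max(diffs) = 1.4030

1.4030


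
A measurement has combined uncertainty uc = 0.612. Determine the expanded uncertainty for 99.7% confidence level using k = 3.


U = k * uc
U = 3 * 0.612
U = 1.8360

1.8360


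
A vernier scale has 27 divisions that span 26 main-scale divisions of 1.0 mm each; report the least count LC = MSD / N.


LC = MSD / n_div
= 1.0 / 27
= 0.0370

0.0370


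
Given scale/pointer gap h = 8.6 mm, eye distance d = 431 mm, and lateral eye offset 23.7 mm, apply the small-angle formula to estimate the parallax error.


error = h * offset / d
= 8.6 * 23.7 / 431
= 0.4729

0.4729


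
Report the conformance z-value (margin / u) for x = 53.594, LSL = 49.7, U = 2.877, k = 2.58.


u = U / k = 2.877 / 2.58 = 1.1151163
margin = |LSL - x| = |49.7 - 53.594| = 3.894
z = margin / u = 3.894 / 1.1151163
z = 3.4920

3.4920


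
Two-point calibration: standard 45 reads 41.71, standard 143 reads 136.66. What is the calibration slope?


slope = (y2 - y1) / (x2 - x1)
= (136.66 - 41.71) / (143 - 45)
= 94.9500 / 98
= 0.9689

0.9689


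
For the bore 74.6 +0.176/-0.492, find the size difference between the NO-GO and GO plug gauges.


GO = nominal - lower_tol (smallest hole = maximum material condition)
GO = 74.6 - 0.492 = 74.108
NO-GO = nominal + upper_tol (largest hole = least material condition)
NO-GO = 74.6 + 0.176 = 74.776
spread = NO-GO - GO = 74.776 - 74.108 = 0.6680

0.6680


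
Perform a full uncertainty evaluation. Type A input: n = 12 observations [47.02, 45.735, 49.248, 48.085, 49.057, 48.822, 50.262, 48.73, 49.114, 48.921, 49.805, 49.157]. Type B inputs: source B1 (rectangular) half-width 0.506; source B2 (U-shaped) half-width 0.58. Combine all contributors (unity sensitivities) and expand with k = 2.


mean = (47.02 + 45.735 + 49.248 + 48.085 + 49.057 + 48.822 + 50.262 + 48.73 + 49.114 + 48.921 + 49.805 + 49.157) / 12 = 48.663
s = sqrt(sum((x - mean)^2)/(n-1)) = 1.2250757
u_A = s / sqrt(n) = 1.2250757 / sqrt(12) = 0.35364889
u_B1 = 0.506 / sqrt(3) = 0.29213924
u_B2 = 0.58 / sqrt(2) = 0.41012193
uc = sqrt(0.35364889^2 + 0.29213924^2 + 0.41012193^2) = 0.61531526
U = k * uc = 2 * 0.61531526
U = 1.2306

1.2306


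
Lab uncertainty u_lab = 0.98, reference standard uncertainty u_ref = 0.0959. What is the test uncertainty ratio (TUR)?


TUR = u_lab / u_ref
= 0.98 / 0.0959
= 10.2190

10.2190


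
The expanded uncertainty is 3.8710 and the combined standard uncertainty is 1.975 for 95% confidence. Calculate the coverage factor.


k = U / uc
k = 3.8710 / 1.975
k = 1.96

1.96


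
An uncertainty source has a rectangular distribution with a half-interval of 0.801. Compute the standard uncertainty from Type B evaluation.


u_B = half_width / sqrt(3)
u_B = 0.801 / 1.7320508
u_B = 0.4625

0.4625


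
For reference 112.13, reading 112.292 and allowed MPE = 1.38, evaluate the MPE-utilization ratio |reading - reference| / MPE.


e = indication - reference = 112.292 - 112.13 = 0.1620
|e| = 0.1620
ratio = |e| / MPE = 0.1620 / 1.38
ratio = 0.1174

0.1174


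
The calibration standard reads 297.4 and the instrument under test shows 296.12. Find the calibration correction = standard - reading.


Correction = standard - reading
= 297.4 - 296.12
= 1.2800

1.2800


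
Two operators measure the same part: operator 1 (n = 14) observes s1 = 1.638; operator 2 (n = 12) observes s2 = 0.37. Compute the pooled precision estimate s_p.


s_p = sqrt(((n1-1)*s1^2 + (n2-1)*s2^2) / (n1+n2-2))
numerator = (14-1)*1.638^2 + (12-1)*0.37^2 = 34.879572 + 1.5059 = 36.385472
denominator = 14 + 12 - 2 = 24
s_p^2 = 36.385472 / 24 = 1.5160613
s_p = sqrt(1.5160613) = 1.2313

1.2313


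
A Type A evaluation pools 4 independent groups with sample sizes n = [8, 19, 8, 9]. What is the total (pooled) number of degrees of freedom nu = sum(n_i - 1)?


nu = sum_i (n_i - 1)
nu = ((8 - 1) + (19 - 1) + (8 - 1) + (9 - 1))
nu = 7 + 18 + 7 + 8
nu = 40

40


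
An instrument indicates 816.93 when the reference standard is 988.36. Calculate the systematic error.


Systematic error = measured - true
= 816.93 - 988.36
= -171.4300

-171.4300


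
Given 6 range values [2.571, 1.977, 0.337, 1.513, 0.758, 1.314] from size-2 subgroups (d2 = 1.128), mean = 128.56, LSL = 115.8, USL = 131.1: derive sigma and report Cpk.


R_bar = (2.571 + 1.977 + 0.337 + 1.513 + 0.758 + 1.314) / 6 = 1.4116667
sigma = R_bar / d2 = 1.4116667 / 1.128 = 1.2514776
Cp = (USL - LSL)/(6*sigma) = (131.1 - 115.8)/(6*1.2514776) = 2.0376
Cpu = (131.1 - 128.56)/(3*1.2514776) = 0.6765
Cpl = (128.56 - 115.8)/(3*1.2514776) = 3.3986
Cpk = min(Cpu, Cpl) = 0.6765

0.6765


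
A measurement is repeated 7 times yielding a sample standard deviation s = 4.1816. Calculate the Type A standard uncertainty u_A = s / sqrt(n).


u_A = s / sqrt(n)
u_A = 4.1816 / sqrt(7)
u_A = 4.1816 / 2.6457513
u_A = 1.5805

1.5805


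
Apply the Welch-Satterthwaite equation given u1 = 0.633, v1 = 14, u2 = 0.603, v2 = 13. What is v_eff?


uc = sqrt(u1^2 + u2^2) = sqrt(0.633^2 + 0.603^2) = 0.87424139
v_eff = uc^4 / (u1^4/v1 + u2^4/v2)
= 0.87424139^4 / (0.633^4/14 + 0.603^4/13)
= 0.58415145 / 0.021638093
v_eff = 26.9964

26.9964


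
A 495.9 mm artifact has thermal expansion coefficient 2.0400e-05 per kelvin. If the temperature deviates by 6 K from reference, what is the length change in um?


dL = L * alpha * dT
= 495.9 * 2.0400e-05 * 6
= 0.0606982 mm
dL_um = 0.0606982 * 1000 = 60.6982 um

60.6982


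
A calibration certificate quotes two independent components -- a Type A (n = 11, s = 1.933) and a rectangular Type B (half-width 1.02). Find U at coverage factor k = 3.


u_A = s / sqrt(n) = 1.933 / sqrt(11) = 0.58282143
u_B = half_width / sqrt(3) = 1.02 / sqrt(3) = 0.58889727
uc = sqrt(u_A^2 + u_B^2) = sqrt(0.58282143^2 + 0.58889727^2) = 0.82854138
U = k * uc = 3 * 0.82854138
U = 2.4856

2.4856


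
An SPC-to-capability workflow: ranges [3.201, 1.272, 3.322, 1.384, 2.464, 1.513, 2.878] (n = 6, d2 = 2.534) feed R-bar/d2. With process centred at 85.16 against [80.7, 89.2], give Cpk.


R_bar = (3.201 + 1.272 + 3.322 + 1.384 + 2.464 + 1.513 + 2.878) / 7 = 2.2905714
sigma = R_bar / d2 = 2.2905714 / 2.534 = 0.90393504
Cp = (USL - LSL)/(6*sigma) = (89.2 - 80.7)/(6*0.90393504) = 1.5672
Cpu = (89.2 - 85.16)/(3*0.90393504) = 1.4898
Cpl = (85.16 - 80.7)/(3*0.90393504) = 1.6447
Cpk = min(Cpu, Cpl) = 1.4898

1.4898


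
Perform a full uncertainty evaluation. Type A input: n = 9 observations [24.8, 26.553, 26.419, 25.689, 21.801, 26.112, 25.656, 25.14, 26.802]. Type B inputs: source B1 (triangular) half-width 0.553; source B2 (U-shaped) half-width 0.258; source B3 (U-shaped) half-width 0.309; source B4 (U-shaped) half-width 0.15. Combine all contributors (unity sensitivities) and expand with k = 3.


mean = (24.8 + 26.553 + 26.419 + 25.689 + 21.801 + 26.112 + 25.656 + 25.14 + 26.802) / 9 = 25.44133333
s = sqrt(sum((x - mean)^2)/(n-1)) = 1.5146947
u_A = s / sqrt(n) = 1.5146947 / sqrt(9) = 0.50489823
u_B1 = 0.553 / sqrt(6) = 0.2257613
u_B2 = 0.258 / sqrt(2) = 0.18243355
u_B3 = 0.309 / sqrt(2) = 0.218496
u_B4 = 0.15 / sqrt(2) = 0.10606602
uc = sqrt(0.50489823^2 + 0.2257613^2 + 0.18243355^2 + 0.218496^2 + 0.10606602^2) = 0.6310015
U = k * uc = 3 * 0.6310015
U = 1.8930

1.8930


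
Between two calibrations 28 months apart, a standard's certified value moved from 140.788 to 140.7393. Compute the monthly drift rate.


rate = (v2 - v1) / months
= (140.7393 - 140.788) / 28
= -0.0487 / 28
= -0.0017

-0.0017


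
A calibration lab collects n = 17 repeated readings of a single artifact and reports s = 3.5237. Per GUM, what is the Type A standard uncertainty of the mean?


u_A = s / sqrt(n)
u_A = 3.5237 / sqrt(17)
u_A = 3.5237 / 4.1231056
u_A = 0.8546

0.8546


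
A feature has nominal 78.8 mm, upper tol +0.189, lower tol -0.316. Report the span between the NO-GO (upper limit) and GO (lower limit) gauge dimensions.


GO = nominal - lower_tol (smallest hole = maximum material condition)
GO = 78.8 - 0.316 = 78.484
NO-GO = nominal + upper_tol (largest hole = least material condition)
NO-GO = 78.8 + 0.189 = 78.989
spread = NO-GO - GO = 78.989 - 78.484 = 0.5050

0.5050


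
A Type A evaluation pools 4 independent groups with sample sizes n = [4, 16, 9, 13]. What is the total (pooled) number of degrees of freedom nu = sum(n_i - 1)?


nu = sum_i (n_i - 1)
nu = ((4 - 1) + (16 - 1) + (9 - 1) + (13 - 1))
nu = 3 + 15 + 8 + 12
nu = 38

38


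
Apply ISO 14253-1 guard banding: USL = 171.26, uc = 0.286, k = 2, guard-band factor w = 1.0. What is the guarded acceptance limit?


U = k * uc = 2 * 0.286 = 0.572
guard band g = w * U = 1.0 * 0.572 = 0.572
AL = USL - g = 171.26 - 0.572
AL = 170.6880

170.6880


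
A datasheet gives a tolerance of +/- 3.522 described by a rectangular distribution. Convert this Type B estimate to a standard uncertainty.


u_B = half_width / sqrt(3)
u_B = 3.522 / 1.7320508
u_B = 2.0334

2.0334


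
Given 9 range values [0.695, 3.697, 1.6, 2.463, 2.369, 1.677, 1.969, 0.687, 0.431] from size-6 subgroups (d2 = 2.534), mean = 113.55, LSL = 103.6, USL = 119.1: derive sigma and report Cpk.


R_bar = (0.695 + 3.697 + 1.6 + 2.463 + 2.369 + 1.677 + 1.969 + 0.687 + 0.431) / 9 = 1.732
sigma = R_bar / d2 = 1.732 / 2.534 = 0.68350434
Cp = (USL - LSL)/(6*sigma) = (119.1 - 103.6)/(6*0.68350434) = 3.7795
Cpu = (119.1 - 113.55)/(3*0.68350434) = 2.7066
Cpl = (113.55 - 103.6)/(3*0.68350434) = 4.8524
Cpk = min(Cpu, Cpl) = 2.7066

2.7066


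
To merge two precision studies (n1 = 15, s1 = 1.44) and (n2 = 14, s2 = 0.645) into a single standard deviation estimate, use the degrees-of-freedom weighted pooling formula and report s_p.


s_p = sqrt(((n1-1)*s1^2 + (n2-1)*s2^2) / (n1+n2-2))
numerator = (15-1)*1.44^2 + (14-1)*0.645^2 = 29.0304 + 5.408325 = 34.438725
denominator = 15 + 14 - 2 = 27
s_p^2 = 34.438725 / 27 = 1.2755083
s_p = sqrt(1.2755083) = 1.1294

1.1294


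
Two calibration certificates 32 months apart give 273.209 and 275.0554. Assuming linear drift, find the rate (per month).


rate = (v2 - v1) / months
= (275.0554 - 273.209) / 32
= 1.8464 / 32
= 0.0577

0.0577


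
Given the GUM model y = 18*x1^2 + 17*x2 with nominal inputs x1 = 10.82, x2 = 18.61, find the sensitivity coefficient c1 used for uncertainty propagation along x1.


y = 18*x1^2 + 17*x2
dy/dx1 = 2*18*x1
Evaluate at x1 = 10.82: c1 = 36 * 10.82
c1 = 389.5200

389.5200


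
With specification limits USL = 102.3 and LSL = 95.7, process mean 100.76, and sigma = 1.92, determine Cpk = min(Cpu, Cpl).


Cpu = (USL - mean) / (3*sigma) = (102.3 - 100.76) / (3*1.92) = 0.2674
Cpl = (mean - LSL) / (3*sigma) = (100.76 - 95.7) / (3*1.92) = 0.8785
Cpk = min(Cpu, Cpl) = 0.2674

0.2674


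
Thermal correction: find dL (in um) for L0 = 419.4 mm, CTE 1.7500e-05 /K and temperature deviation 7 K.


dL = L * alpha * dT
= 419.4 * 1.7500e-05 * 7
= 0.0513765 mm
dL_um = 0.0513765 * 1000 = 51.3765 um

51.3765


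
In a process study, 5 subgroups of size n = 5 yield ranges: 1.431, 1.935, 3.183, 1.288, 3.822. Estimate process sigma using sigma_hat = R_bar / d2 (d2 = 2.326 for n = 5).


R_bar = (1.431 + 1.935 + 3.183 + 1.288 + 3.822) / 5
R_bar = 11.659 / 5 = 2.3318
sigma_hat = R_bar / d2 = 2.3318 / 2.326 = 1.0025

1.0025


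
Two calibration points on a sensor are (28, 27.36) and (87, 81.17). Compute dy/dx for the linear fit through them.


slope = (y2 - y1) / (x2 - x1)
= (81.17 - 27.36) / (87 - 28)
= 53.8100 / 59
= 0.9120

0.9120


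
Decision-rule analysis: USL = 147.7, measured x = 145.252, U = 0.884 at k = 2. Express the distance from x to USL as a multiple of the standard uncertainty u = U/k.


u = U / k = 0.884 / 2 = 0.442
margin = |USL - x| = |147.7 - 145.252| = 2.448
z = margin / u = 2.448 / 0.442
z = 5.5385

5.5385


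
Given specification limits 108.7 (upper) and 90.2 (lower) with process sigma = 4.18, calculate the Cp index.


Cp = (USL - LSL) / (6 * sigma)
= (108.7 - 90.2) / (6 * 4.18)
= 18.5000 / 25.0800
= 0.7376

0.7376


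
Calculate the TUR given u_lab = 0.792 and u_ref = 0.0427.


TUR = u_lab / u_ref
= 0.792 / 0.0427
= 18.5480

18.5480


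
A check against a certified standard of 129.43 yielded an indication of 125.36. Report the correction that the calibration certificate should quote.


Correction = standard - reading
= 129.43 - 125.36
= 4.0700

4.0700


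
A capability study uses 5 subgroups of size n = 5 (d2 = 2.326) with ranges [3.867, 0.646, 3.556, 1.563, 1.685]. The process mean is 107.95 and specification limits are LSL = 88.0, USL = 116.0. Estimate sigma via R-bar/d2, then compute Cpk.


R_bar = (3.867 + 0.646 + 3.556 + 1.563 + 1.685) / 5 = 2.2634
sigma = R_bar / d2 = 2.2634 / 2.326 = 0.97308684
Cp = (USL - LSL)/(6*sigma) = (116.0 - 88.0)/(6*0.97308684) = 4.7957
Cpu = (116.0 - 107.95)/(3*0.97308684) = 2.7575
Cpl = (107.95 - 88.0)/(3*0.97308684) = 6.8339
Cpk = min(Cpu, Cpl) = 2.7575

2.7575


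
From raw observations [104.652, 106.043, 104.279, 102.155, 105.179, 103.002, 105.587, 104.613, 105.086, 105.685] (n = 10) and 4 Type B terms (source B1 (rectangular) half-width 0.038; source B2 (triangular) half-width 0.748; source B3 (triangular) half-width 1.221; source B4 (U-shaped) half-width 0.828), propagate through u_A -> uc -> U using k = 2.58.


mean = (104.652 + 106.043 + 104.279 + 102.155 + 105.179 + 103.002 + 105.587 + 104.613 + 105.086 + 105.685) / 10 = 104.6281
s = sqrt(sum((x - mean)^2)/(n-1)) = 1.2217804
u_A = s / sqrt(n) = 1.2217804 / sqrt(10) = 0.38636089
u_B1 = 0.038 / sqrt(3) = 0.02193931
u_B2 = 0.748 / sqrt(6) = 0.30536972
u_B3 = 1.221 / sqrt(6) = 0.49847116
u_B4 = 0.828 / sqrt(2) = 0.58548441
uc = sqrt(0.38636089^2 + 0.02193931^2 + 0.30536972^2 + 0.49847116^2 + 0.58548441^2) = 0.91338504
U = k * uc = 2.58 * 0.91338504
U = 2.3565

2.3565


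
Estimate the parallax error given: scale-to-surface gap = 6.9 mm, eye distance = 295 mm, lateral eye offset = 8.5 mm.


error = h * offset / d
= 6.9 * 8.5 / 295
= 0.1988

0.1988


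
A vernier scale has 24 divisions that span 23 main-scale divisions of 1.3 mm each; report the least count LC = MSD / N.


LC = MSD / n_div
= 1.3 / 24
= 0.0542

0.0542


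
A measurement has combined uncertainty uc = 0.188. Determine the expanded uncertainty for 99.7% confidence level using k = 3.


U = k * uc
U = 3 * 0.188
U = 0.5640

0.5640


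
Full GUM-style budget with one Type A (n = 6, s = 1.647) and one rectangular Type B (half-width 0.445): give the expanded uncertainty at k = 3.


u_A = s / sqrt(n) = 1.647 / sqrt(6) = 0.67238493
u_B = half_width / sqrt(3) = 0.445 / sqrt(3) = 0.25692087
uc = sqrt(u_A^2 + u_B^2) = sqrt(0.67238493^2 + 0.25692087^2) = 0.71979846
U = k * uc = 3 * 0.71979846
U = 2.1594

2.1594


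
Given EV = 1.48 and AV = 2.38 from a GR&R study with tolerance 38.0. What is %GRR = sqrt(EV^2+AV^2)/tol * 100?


GRR = sqrt(EV^2 + AV^2) = sqrt(1.48^2 + 2.38^2) = 2.8026416
%GRR = GRR / tol * 100 = 2.8026416 / 38.0 * 100
%GRR = 7.3754

7.3754


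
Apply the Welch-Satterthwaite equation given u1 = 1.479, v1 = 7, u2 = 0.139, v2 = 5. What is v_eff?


uc = sqrt(u1^2 + u2^2) = sqrt(1.479^2 + 0.139^2) = 1.4855174
v_eff = uc^4 / (u1^4/v1 + u2^4/v2)
= 1.4855174^4 / (1.479^4/7 + 0.139^4/5)
= 4.8697983 / 0.68363154
v_eff = 7.1234

7.1234


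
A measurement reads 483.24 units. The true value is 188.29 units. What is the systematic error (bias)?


Systematic error = measured - true
= 483.24 - 188.29
= 294.9500

294.9500


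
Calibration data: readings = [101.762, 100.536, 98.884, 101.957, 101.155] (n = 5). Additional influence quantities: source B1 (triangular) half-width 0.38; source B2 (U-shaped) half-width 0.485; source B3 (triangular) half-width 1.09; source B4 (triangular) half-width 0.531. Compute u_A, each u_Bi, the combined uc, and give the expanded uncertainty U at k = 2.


mean = (101.762 + 100.536 + 98.884 + 101.957 + 101.155) / 5 = 100.8588
s = sqrt(sum((x - mean)^2)/(n-1)) = 1.236283
u_A = s / sqrt(n) = 1.236283 / sqrt(5) = 0.55288257
u_B1 = 0.38 / sqrt(6) = 0.15513435
u_B2 = 0.485 / sqrt(2) = 0.34294679
u_B3 = 1.09 / sqrt(6) = 0.44499064
u_B4 = 0.531 / sqrt(6) = 0.21677984
uc = sqrt(0.55288257^2 + 0.15513435^2 + 0.34294679^2 + 0.44499064^2 + 0.21677984^2) = 0.83208682
U = k * uc = 2 * 0.83208682
U = 1.6642

1.6642


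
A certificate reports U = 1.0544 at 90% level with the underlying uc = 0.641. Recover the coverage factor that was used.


k = U / uc
k = 1.0544 / 0.641
k = 1.645

1.645


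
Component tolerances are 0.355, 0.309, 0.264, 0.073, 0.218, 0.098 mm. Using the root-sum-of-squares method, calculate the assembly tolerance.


RSS = sqrt(0.355^2 + 0.309^2 + 0.264^2 + 0.073^2 + 0.218^2 + 0.098^2)
= sqrt(0.353659)
= 0.5947

0.5947


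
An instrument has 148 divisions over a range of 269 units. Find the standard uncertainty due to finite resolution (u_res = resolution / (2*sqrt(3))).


resolution = range / divisions
resolution = 269 / 148 = 1.8175676
u_res = resolution / (2*sqrt(3))
u_res = 1.8175676 / 3.4641016
u_res = 0.5247

0.5247


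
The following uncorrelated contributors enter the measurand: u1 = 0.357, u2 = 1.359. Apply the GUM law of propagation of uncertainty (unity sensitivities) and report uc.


uc = sqrt(0.357^2 + 1.359^2)
uc = sqrt(1.97433)
uc = 1.4051

1.4051


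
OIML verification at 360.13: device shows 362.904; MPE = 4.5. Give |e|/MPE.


e = indication - reference = 362.904 - 360.13 = 2.7740
|e| = 2.7740
ratio = |e| / MPE = 2.7740 / 4.5
ratio = 0.6164

0.6164


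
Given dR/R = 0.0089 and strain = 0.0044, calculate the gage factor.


GF = (dR/R) / epsilon
= 0.0089 / 0.0044
= 2.0227

2.0227


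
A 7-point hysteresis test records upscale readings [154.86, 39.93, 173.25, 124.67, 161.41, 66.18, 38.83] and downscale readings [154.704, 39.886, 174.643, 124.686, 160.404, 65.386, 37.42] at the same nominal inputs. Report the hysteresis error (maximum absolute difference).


|154.86 - 154.704| = 0.1560
|39.93 - 39.886| = 0.0440
|173.25 - 174.643| = 1.3930
|124.67 - 124.686| = 0.0160
|161.41 - 160.404| = 1.0060
|66.18 - 65.386| = 0.7940
|38.83 - 37.42| = 1.4100
hysteresis = max(diffs) = 1.4100

1.4100


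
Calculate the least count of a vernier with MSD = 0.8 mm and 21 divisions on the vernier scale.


LC = MSD / n_div
= 0.8 / 21
= 0.0381

0.0381


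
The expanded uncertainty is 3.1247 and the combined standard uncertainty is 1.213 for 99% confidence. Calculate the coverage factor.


k = U / uc
k = 3.1247 / 1.213
k = 2.576

2.576


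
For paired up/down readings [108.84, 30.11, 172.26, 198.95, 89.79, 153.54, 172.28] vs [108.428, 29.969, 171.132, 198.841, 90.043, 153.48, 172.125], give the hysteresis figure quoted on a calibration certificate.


|108.84 - 108.428| = 0.4120
|30.11 - 29.969| = 0.1410
|172.26 - 171.132| = 1.1280
|198.95 - 198.841| = 0.1090
|89.79 - 90.043| = 0.2530
|153.54 - 153.48| = 0.0600
|172.28 - 172.125| = 0.1550
hysteresis = max(diffs) = 1.1280

1.1280
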